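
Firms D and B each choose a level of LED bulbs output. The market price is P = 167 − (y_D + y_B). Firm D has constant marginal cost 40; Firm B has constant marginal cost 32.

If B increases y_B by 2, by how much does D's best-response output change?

-1

Firm D's profit: π = y_D(167 − (y_D + y_B)) − 40y_D.
∂π/∂y_D = 127 − 2y_D − y_B = 0, so y_D = 63.5 − 0.5y_B.
The reaction-function slope is −0.5, so a 2-unit rise in y_B moves y_D by −0.5 × 2 = −1. D's best response falls — the actions are strategic substitutes.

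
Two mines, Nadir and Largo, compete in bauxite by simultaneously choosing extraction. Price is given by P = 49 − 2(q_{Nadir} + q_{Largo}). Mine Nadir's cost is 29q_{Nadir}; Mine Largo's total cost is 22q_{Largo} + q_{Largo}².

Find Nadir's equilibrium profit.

21.78

Mine Nadir's profit: π = q_{Nadir}(49 − 2(q_{Nadir} + q_{Largo})) − 29q_{Nadir}.
∂π/∂q_{Nadir} = 20 − 4q_{Nadir} − 2q_{Largo} = 0, so q_{Nadir} = 5 − 0.5q_{Largo}.
For Largo: ∂π/∂q_{Largo} = 27 − 6q_{Largo} − 2q_{Nadir} = 0 ⇒ q_{Largo} = 4.5 − (1/3)q_{Nadir}.
Substituting the second reaction function into the first: q_{Nadir} = 5 − 0.5(4.5 − (1/3)q_{Nadir}), which gives (5/6)q_{Nadir} = 2.75 ⇒ q_{Nadir} = 3.3.
Then q_{Largo} = 4.5 − (1/3)·3.3 = 3.4.
Price P = 49 − 2·6.7 = 35.6.
Nadir's profit: (35.6 − 29)·3.3 = 21.78.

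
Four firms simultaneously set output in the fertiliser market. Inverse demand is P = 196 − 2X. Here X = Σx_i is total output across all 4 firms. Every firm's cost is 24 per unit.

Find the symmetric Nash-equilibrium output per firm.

17.2

A representative firm's profit is π_i = x_i(196 − 2X) − 24x_i, with X = x_i + Σ_{j≠i} x_j.
First-order condition: 172 − 4x_i − 2Σ_{j≠i} x_j = 0.
With identical firms, set every x_j = x: then 172 − 4x − 6x = 0, i.e. x = 172/10 = 17.2.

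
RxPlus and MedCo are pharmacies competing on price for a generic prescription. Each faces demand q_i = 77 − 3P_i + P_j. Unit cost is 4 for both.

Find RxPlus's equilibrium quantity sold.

RxPlus's profit: π = (P_{RxPlus} − 4)(77 − 3P_{RxPlus} + P_{MedCo}).
∂π/∂P_{RxPlus} = 89 − 6P_{RxPlus} + P_{MedCo} = 0 ⇒ P_{RxPlus} = 89/6 + (1/6)P_{MedCo}.
Setting P_{RxPlus} = P_{MedCo} in the reaction function: P_{RxPlus} = 89/6 + (1/6)P_{RxPlus}, so P_{RxPlus} = (89/6) / (5/6) = 17.8.
q_{RxPlus} = 77 − 3·17.8 + 17.8 = 41.4.

41.4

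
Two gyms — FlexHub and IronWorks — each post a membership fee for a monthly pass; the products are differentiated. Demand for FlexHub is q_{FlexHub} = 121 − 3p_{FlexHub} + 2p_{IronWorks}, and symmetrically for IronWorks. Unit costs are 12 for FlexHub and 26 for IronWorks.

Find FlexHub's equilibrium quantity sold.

FlexHub's profit: π = (p_{FlexHub} − 12)(121 − 3p_{FlexHub} + 2p_{IronWorks}).
∂π/∂p_{FlexHub} = 157 − 6p_{FlexHub} + 2p_{IronWorks} = 0 ⇒ p_{FlexHub} = 157/6 + (1/3)p_{IronWorks}.
Similarly p_{IronWorks} = 199/6 + (1/3)p_{FlexHub}.
Solving the two reaction functions simultaneously: (1 − (1/3)(1/3))p_{FlexHub} = 157/6 + (1/3)·(199/6), so (8/9)p_{FlexHub} = 335/9 and p_{FlexHub} = 41.875.
Then p_{IronWorks} = 199/6 + (1/3)·41.875 = 47.125.
q_{FlexHub} = 121 − 3·41.875 + 2·47.125 = 89.625.

89.625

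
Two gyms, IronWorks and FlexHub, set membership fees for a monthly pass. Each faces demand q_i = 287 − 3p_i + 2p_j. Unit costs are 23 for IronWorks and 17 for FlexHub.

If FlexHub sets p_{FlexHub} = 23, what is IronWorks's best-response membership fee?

IronWorks's profit: π = (p_{IronWorks} − 23)(287 − 3p_{IronWorks} + 2p_{FlexHub}).
∂π/∂p_{IronWorks} = 356 − 6p_{IronWorks} + 2p_{FlexHub} = 0 ⇒ p_{IronWorks} = 178/3 + (1/3)p_{FlexHub}.
At p_{FlexHub} = 23: p_{IronWorks} = 178/3 + (1/3)·23 = 67.

67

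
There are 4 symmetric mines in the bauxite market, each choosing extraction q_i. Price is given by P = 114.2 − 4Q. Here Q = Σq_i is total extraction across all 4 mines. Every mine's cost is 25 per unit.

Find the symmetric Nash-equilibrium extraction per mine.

A representative mine's profit is π_i = q_i(114.2 − 4Q) − 25q_i, with Q = q_i + Σ_{j≠i} q_j.
First-order condition: 89.2 − 8q_i − 4Σ_{j≠i} q_j = 0.
Imposing symmetry (q_j = q for all j) turns Σ_{j≠i} q_j into 3q, so 89.2 = 20q and q = 4.46.

4.46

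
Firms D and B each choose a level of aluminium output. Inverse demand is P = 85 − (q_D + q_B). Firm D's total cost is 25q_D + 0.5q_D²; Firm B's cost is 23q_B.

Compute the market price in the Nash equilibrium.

48.2

Firm D's profit: π = q_D(85 − (q_D + q_B)) − 25q_D − 0.5q_D².
∂π/∂q_D = 60 − 3q_D − q_B = 0, so q_D = 20 − (1/3)q_B.
For B: ∂π/∂q_B = 62 − 2q_B − q_D = 0 ⇒ q_B = 31 − 0.5q_D.
Plugging q_B into D's best response: q_D = 20 − (1/3)(31 − 0.5q_D) ⇒ (5/6)q_D = 29/3, so q_D = 11.6.
Then q_B = 31 − 0.5·11.6 = 25.2.
Equilibrium price: P = 85 − 36.8 = 48.2.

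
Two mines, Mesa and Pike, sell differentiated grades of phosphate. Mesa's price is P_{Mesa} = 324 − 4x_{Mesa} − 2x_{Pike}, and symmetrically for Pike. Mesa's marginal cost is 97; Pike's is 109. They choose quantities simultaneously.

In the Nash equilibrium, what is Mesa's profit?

Mine Mesa's profit: π = x_{Mesa}(324 − 4x_{Mesa} − 2x_{Pike}) − 97x_{Mesa}.
∂π/∂x_{Mesa} = 227 − 8x_{Mesa} − 2x_{Pike} = 0 ⇒ x_{Mesa} = 28.375 − 0.25x_{Pike}.
Similarly x_{Pike} = 26.875 − 0.25x_{Mesa}.
Substituting the second reaction function into the first: x_{Mesa} = 28.375 − 0.25(26.875 − 0.25x_{Mesa}), which gives 0.9375x_{Mesa} = 693/32 ⇒ x_{Mesa} = 23.1.
Then x_{Pike} = 26.875 − 0.25·23.1 = 21.1.
P_{Mesa} = 324 − 4·23.1 − 2·21.1 = 189.4.
Profit = (189.4 − 97)·23.1 = 2134.44.

2134.44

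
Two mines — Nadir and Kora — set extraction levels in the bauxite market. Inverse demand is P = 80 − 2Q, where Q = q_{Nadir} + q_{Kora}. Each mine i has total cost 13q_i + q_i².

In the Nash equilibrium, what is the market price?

46.5

Mine Nadir's profit: π = q_{Nadir}(80 − 2(q_{Nadir} + q_{Kora})) − 13q_{Nadir} − q_{Nadir}².
∂π/∂q_{Nadir} = 67 − 6q_{Nadir} − 2q_{Kora} = 0, so q_{Nadir} = 67/6 − (1/3)q_{Kora}.
Setting q_{Nadir} = q_{Kora} in the reaction function: q_{Nadir} = 67/6 − (1/3)q_{Nadir}, so q_{Nadir} = (67/6) / (4/3) = 8.375.
Equilibrium price: P = 80 − 2·16.75 = 46.5.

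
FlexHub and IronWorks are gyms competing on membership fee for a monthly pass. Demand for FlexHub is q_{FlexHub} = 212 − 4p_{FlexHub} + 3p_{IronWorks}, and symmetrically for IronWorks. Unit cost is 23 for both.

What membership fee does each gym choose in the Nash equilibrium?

FlexHub's profit: π = (p_{FlexHub} − 23)(212 − 4p_{FlexHub} + 3p_{IronWorks}).
∂π/∂p_{FlexHub} = 304 − 8p_{FlexHub} + 3p_{IronWorks} = 0 ⇒ p_{FlexHub} = 38 + 0.375p_{IronWorks}.
Setting p_{FlexHub} = p_{IronWorks} in the reaction function: p_{FlexHub} = 38 + 0.375p_{FlexHub}, so p_{FlexHub} = 38 / 0.625 = 60.8.

60.8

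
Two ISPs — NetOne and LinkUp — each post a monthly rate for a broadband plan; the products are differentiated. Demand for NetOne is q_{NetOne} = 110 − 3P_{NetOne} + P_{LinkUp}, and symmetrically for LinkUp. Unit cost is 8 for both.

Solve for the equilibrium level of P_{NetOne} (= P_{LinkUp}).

NetOne's profit: π = (P_{NetOne} − 8)(110 − 3P_{NetOne} + P_{LinkUp}).
∂π/∂P_{NetOne} = 134 − 6P_{NetOne} + P_{LinkUp} = 0 ⇒ P_{NetOne} = 67/3 + (1/6)P_{LinkUp}.
By symmetry P_{LinkUp} = P_{NetOne}; substituting into the reaction function, (5/6)P_{NetOne} = 67/3 and P_{NetOne} = 26.8.

26.8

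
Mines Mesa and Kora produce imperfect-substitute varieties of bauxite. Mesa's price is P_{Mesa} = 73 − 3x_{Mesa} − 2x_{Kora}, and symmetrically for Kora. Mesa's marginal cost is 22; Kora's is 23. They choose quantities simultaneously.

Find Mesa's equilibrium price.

Mine Mesa's profit: π = x_{Mesa}(73 − 3x_{Mesa} − 2x_{Kora}) − 22x_{Mesa}.
∂π/∂x_{Mesa} = 51 − 6x_{Mesa} − 2x_{Kora} = 0 ⇒ x_{Mesa} = 8.5 − (1/3)x_{Kora}.
Similarly x_{Kora} = 25/3 − (1/3)x_{Mesa}.
Plugging x_{Kora} into Mesa's best response: x_{Mesa} = 8.5 − (1/3)(25/3 − (1/3)x_{Mesa}) ⇒ (8/9)x_{Mesa} = 103/18, so x_{Mesa} = 6.4375.
Then x_{Kora} = 25/3 − (1/3)·6.4375 = 6.1875.
P_{Mesa} = 73 − 3·6.4375 − 2·6.1875 = 41.3125.

41.3125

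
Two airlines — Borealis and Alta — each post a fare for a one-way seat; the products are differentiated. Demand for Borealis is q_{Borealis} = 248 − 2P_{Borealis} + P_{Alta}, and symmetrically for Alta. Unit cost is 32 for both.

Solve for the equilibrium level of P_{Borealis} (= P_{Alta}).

Borealis's profit: π = (P_{Borealis} − 32)(248 − 2P_{Borealis} + P_{Alta}).
∂π/∂P_{Borealis} = 312 − 4P_{Borealis} + P_{Alta} = 0 ⇒ P_{Borealis} = 78 + 0.25P_{Alta}.
Setting P_{Borealis} = P_{Alta} in the reaction function: P_{Borealis} = 78 + 0.25P_{Borealis}, so P_{Borealis} = 78 / 0.75 = 104.

104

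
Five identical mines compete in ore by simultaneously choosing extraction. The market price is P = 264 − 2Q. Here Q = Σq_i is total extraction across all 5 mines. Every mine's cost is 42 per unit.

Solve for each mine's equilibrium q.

A representative mine's profit is π_i = q_i(264 − 2Q) − 42q_i, with Q = q_i + Σ_{j≠i} q_j.
First-order condition: 222 − 4q_i − 2Σ_{j≠i} q_j = 0.
With identical mines, set every q_j = q: then 222 − 4q − 8q = 0, i.e. q = 222/12 = 18.5.

18.5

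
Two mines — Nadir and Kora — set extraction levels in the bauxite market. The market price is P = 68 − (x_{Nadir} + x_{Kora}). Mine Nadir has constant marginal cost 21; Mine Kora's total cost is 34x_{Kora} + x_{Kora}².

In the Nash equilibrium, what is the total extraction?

Mine Nadir's profit: π = x_{Nadir}(68 − (x_{Nadir} + x_{Kora})) − 21x_{Nadir}.
∂π/∂x_{Nadir} = 47 − 2x_{Nadir} − x_{Kora} = 0, so x_{Nadir} = 23.5 − 0.5x_{Kora}.
For Kora: ∂π/∂x_{Kora} = 34 − 4x_{Kora} − x_{Nadir} = 0 ⇒ x_{Kora} = 8.5 − 0.25x_{Nadir}.
Solving the two reaction functions simultaneously: (1 − (−0.5)(−0.25))x_{Nadir} = 23.5 − 0.5·8.5, so 0.875x_{Nadir} = 19.25 and x_{Nadir} = 22.
Then x_{Kora} = 8.5 − 0.25·22 = 3.
Total extraction: 22 + 3 = 25.

25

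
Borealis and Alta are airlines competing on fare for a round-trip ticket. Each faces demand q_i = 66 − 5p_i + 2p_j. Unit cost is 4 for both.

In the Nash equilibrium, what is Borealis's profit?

227.8125

Borealis's profit: π = (p_{Borealis} − 4)(66 − 5p_{Borealis} + 2p_{Alta}).
∂π/∂p_{Borealis} = 86 − 10p_{Borealis} + 2p_{Alta} = 0 ⇒ p_{Borealis} = 8.6 + 0.2p_{Alta}.
By symmetry p_{Alta} = p_{Borealis}; substituting into the reaction function, 0.8p_{Borealis} = 8.6 and p_{Borealis} = 10.75.
q_{Borealis} = 66 − 5·10.75 + 2·10.75 = 33.75.
Profit = (10.75 − 4)·33.75 = 227.8125.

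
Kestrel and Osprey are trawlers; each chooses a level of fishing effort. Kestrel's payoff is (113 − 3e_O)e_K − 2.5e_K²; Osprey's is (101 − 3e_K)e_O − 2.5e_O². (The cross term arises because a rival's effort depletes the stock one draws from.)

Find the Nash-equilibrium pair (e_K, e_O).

Expanding Kestrel's payoff: 113e_K − 3e_Oe_K − 2.5e_K².
∂π/∂e_K = 113 − 3e_O − 5e_K = 0, so e_K = 22.6 − 0.6e_O.
Likewise for Osprey: e_O = 20.2 − 0.6e_K.
Solving the two reaction functions simultaneously: (1 − (−0.6)(−0.6))e_K = 22.6 − 0.6·20.2, so 0.64e_K = 10.48 and e_K = 16.375.
Then e_O = 20.2 − 0.6·16.375 = 10.375.

16.375, 10.375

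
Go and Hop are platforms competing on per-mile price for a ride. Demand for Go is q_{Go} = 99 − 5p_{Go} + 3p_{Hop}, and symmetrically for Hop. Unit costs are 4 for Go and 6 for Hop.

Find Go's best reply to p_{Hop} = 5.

13.4

Go's profit: π = (p_{Go} − 4)(99 − 5p_{Go} + 3p_{Hop}).
∂π/∂p_{Go} = 119 − 10p_{Go} + 3p_{Hop} = 0 ⇒ p_{Go} = 11.9 + 0.3p_{Hop}.
At p_{Hop} = 5: p_{Go} = 11.9 + 0.3·5 = 13.4.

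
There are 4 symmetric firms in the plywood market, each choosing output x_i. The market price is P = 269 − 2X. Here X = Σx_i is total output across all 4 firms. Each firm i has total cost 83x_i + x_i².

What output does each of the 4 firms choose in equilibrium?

15.5

A representative firm's profit is π_i = x_i(269 − 2X) − 83x_i − x_i², with X = x_i + Σ_{j≠i} x_j.
First-order condition: 186 − 6x_i − 2Σ_{j≠i} x_j = 0.
Imposing symmetry (x_j = x for all j) turns Σ_{j≠i} x_j into 3x, so 186 = 12x and x = 15.5.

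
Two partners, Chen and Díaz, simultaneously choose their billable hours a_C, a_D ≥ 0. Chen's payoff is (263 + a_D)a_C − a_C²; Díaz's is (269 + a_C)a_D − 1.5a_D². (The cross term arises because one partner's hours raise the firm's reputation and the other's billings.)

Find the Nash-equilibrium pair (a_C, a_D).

Expanding Chen's payoff: 263a_C + a_Da_C − a_C².
∂π/∂a_C = 263 + a_D − 2a_C = 0, so a_C = 131.5 + 0.5a_D.
Likewise for Díaz: a_D = 269/3 + (1/3)a_C.
Substituting the second reaction function into the first: a_C = 131.5 + 0.5(269/3 + (1/3)a_C), which gives (5/6)a_C = 529/3 ⇒ a_C = 211.6.
Then a_D = 269/3 + (1/3)·211.6 = 160.2.

211.6, 160.2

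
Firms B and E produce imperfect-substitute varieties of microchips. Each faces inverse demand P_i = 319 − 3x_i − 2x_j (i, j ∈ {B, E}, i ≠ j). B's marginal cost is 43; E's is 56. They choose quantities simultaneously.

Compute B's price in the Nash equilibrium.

Firm B's profit: π = x_B(319 − 3x_B − 2x_E) − 43x_B.
∂π/∂x_B = 276 − 6x_B − 2x_E = 0 ⇒ x_B = 46 − (1/3)x_E.
Similarly x_E = 263/6 − (1/3)x_B.
Solving the two reaction functions simultaneously: (1 − (−1/3)(−1/3))x_B = 46 − (1/3)·(263/6), so (8/9)x_B = 565/18 and x_B = 35.3125.
Then x_E = 263/6 − (1/3)·35.3125 = 32.0625.
P_B = 319 − 3·35.3125 − 2·32.0625 = 148.9375.

148.9375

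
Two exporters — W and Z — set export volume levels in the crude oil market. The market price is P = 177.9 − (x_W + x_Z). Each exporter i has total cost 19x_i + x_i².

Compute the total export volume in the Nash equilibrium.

Exporter W's profit: π = x_W(177.9 − (x_W + x_Z)) − 19x_W − x_W².
∂π/∂x_W = 158.9 − 4x_W − x_Z = 0, so x_W = 39.725 − 0.25x_Z.
By symmetry x_Z = x_W; substituting into the reaction function, 1.25x_W = 39.725 and x_W = 31.78.
Total export volume: 31.78 + 31.78 = 63.56.

63.56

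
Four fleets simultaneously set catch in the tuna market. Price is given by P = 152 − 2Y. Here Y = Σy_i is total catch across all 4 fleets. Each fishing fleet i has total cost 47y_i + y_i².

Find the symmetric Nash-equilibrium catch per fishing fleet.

8.75

A representative fishing fleet's profit is π_i = y_i(152 − 2Y) − 47y_i − y_i², with Y = y_i + Σ_{j≠i} y_j.
First-order condition: 105 − 6y_i − 2Σ_{j≠i} y_j = 0.
In a symmetric equilibrium every fishing fleet chooses the same y, so Σ_{j≠i} y_j = 3y. The condition becomes 105 − 12y = 0, giving y = 105/12 = 8.75.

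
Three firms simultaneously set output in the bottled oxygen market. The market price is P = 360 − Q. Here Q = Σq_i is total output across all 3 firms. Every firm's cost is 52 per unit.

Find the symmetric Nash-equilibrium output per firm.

A representative firm's profit is π_i = q_i(360 − Q) − 52q_i, with Q = q_i + Σ_{j≠i} q_j.
First-order condition: 308 − 2q_i − Σ_{j≠i} q_j = 0.
With identical firms, set every q_j = q: then 308 − 2q − 2q = 0, i.e. q = 308/4 = 77.

77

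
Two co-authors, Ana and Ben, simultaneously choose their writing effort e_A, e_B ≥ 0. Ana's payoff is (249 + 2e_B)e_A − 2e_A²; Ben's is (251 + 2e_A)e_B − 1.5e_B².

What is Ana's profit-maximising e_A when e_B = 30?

77.25

Expanding Ana's payoff: 249e_A + 2e_Be_A − 2e_A².
∂π/∂e_A = 249 + 2e_B − 4e_A = 0, so e_A = 62.25 + 0.5e_B.
At e_B = 30: e_A = 62.25 + 0.5·30 = 77.25.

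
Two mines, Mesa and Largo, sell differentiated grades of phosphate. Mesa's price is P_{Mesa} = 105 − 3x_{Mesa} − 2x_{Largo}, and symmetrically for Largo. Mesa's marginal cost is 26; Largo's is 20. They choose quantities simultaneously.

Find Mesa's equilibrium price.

54.5

Mine Mesa's profit: π = x_{Mesa}(105 − 3x_{Mesa} − 2x_{Largo}) − 26x_{Mesa}.
∂π/∂x_{Mesa} = 79 − 6x_{Mesa} − 2x_{Largo} = 0 ⇒ x_{Mesa} = 79/6 − (1/3)x_{Largo}.
Similarly x_{Largo} = 85/6 − (1/3)x_{Mesa}.
Substituting the second reaction function into the first: x_{Mesa} = 79/6 − (1/3)(85/6 − (1/3)x_{Mesa}), which gives (8/9)x_{Mesa} = 76/9 ⇒ x_{Mesa} = 9.5.
Then x_{Largo} = 85/6 − (1/3)·9.5 = 11.
P_{Mesa} = 105 − 3·9.5 − 2·11 = 54.5.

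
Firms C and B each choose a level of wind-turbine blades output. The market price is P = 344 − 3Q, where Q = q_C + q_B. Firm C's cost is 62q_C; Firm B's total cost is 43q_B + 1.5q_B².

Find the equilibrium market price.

171

Firm C's profit: π = q_C(344 − 3(q_C + q_B)) − 62q_C.
∂π/∂q_C = 282 − 6q_C − 3q_B = 0, so q_C = 47 − 0.5q_B.
For B: ∂π/∂q_B = 301 − 9q_B − 3q_C = 0 ⇒ q_B = 301/9 − (1/3)q_C.
Substituting the second reaction function into the first: q_C = 47 − 0.5(301/9 − (1/3)q_C), which gives (5/6)q_C = 545/18 ⇒ q_C = 109/3.
Then q_B = 301/9 − (1/3)·(109/3) = 64/3.
Equilibrium price: P = 344 − 3·(173/3) = 171.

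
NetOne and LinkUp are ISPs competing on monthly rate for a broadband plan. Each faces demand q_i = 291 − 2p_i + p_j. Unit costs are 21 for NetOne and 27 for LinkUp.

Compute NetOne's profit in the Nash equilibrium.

NetOne's profit: π = (p_{NetOne} − 21)(291 − 2p_{NetOne} + p_{LinkUp}).
∂π/∂p_{NetOne} = 333 − 4p_{NetOne} + p_{LinkUp} = 0 ⇒ p_{NetOne} = 83.25 + 0.25p_{LinkUp}.
Similarly p_{LinkUp} = 86.25 + 0.25p_{NetOne}.
Plugging p_{LinkUp} into NetOne's best response: p_{NetOne} = 83.25 + 0.25(86.25 + 0.25p_{NetOne}) ⇒ 0.9375p_{NetOne} = 104.8125, so p_{NetOne} = 111.8.
Then p_{LinkUp} = 86.25 + 0.25·111.8 = 114.2.
q_{NetOne} = 291 − 2·111.8 + 114.2 = 181.6.
Profit = (111.8 − 21)·181.6 = 16489.28.

16489.28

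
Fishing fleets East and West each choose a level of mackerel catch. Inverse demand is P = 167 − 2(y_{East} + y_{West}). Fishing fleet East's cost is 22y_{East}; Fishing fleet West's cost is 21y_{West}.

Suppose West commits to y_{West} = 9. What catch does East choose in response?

31.75

Fishing fleet East's profit: π = y_{East}(167 − 2(y_{East} + y_{West})) − 22y_{East}.
∂π/∂y_{East} = 145 − 4y_{East} − 2y_{West} = 0, so y_{East} = 36.25 − 0.5y_{West}.
At y_{West} = 9: y_{East} = 36.25 − 0.5·9 = 31.75.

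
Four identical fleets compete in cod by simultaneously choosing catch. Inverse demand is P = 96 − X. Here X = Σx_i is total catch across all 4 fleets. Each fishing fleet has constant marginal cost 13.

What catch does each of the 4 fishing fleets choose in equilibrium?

16.6

A representative fishing fleet's profit is π_i = x_i(96 − X) − 13x_i, with X = x_i + Σ_{j≠i} x_j.
First-order condition: 83 − 2x_i − Σ_{j≠i} x_j = 0.
In a symmetric equilibrium every fishing fleet chooses the same x, so Σ_{j≠i} x_j = 3x. The condition becomes 83 − 5x = 0, giving x = 83/5 = 16.6.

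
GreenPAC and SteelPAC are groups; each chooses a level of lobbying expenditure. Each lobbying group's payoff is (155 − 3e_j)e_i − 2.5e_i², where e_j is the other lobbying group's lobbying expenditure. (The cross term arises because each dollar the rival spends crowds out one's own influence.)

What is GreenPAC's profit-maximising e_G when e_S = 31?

GreenPAC's payoff is (155 − 3e_S)e_G − 2.5e_G².
∂π/∂e_G = 155 − 3e_S − 5e_G = 0, so e_G = 31 − 0.6e_S.
At e_S = 31: e_G = 31 − 0.6·31 = 12.4.

12.4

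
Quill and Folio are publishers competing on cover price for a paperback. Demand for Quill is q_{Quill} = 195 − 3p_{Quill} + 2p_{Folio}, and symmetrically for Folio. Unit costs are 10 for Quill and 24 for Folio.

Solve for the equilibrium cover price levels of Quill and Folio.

Quill's profit: π = (p_{Quill} − 10)(195 − 3p_{Quill} + 2p_{Folio}).
∂π/∂p_{Quill} = 225 − 6p_{Quill} + 2p_{Folio} = 0 ⇒ p_{Quill} = 37.5 + (1/3)p_{Folio}.
Similarly p_{Folio} = 44.5 + (1/3)p_{Quill}.
Substituting the second reaction function into the first: p_{Quill} = 37.5 + (1/3)(44.5 + (1/3)p_{Quill}), which gives (8/9)p_{Quill} = 157/3 ⇒ p_{Quill} = 58.875.
Then p_{Folio} = 44.5 + (1/3)·58.875 = 64.125.

58.875, 64.125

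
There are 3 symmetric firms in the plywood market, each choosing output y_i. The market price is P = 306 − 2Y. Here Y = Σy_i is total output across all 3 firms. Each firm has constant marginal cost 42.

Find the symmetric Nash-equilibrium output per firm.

33

A representative firm's profit is π_i = y_i(306 − 2Y) − 42y_i, with Y = y_i + Σ_{j≠i} y_j.
First-order condition: 264 − 4y_i − 2Σ_{j≠i} y_j = 0.
With identical firms, set every y_j = y: then 264 − 4y − 4y = 0, i.e. y = 264/8 = 33.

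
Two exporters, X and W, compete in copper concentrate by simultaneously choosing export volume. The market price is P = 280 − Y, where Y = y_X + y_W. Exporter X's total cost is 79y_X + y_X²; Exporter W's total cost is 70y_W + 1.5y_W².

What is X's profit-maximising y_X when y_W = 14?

46.75

Exporter X's profit: π = y_X(280 − (y_X + y_W)) − 79y_X − y_X².
∂π/∂y_X = 201 − 4y_X − y_W = 0, so y_X = 50.25 − 0.25y_W.
At y_W = 14: y_X = 50.25 − 0.25·14 = 46.75.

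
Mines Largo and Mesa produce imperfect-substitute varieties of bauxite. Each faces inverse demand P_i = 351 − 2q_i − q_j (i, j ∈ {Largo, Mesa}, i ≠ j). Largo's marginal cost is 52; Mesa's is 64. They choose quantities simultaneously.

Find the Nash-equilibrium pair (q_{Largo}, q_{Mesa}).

Mine Largo's profit: π = q_{Largo}(351 − 2q_{Largo} − q_{Mesa}) − 52q_{Largo}.
∂π/∂q_{Largo} = 299 − 4q_{Largo} − q_{Mesa} = 0 ⇒ q_{Largo} = 74.75 − 0.25q_{Mesa}.
Similarly q_{Mesa} = 71.75 − 0.25q_{Largo}.
Substituting the second reaction function into the first: q_{Largo} = 74.75 − 0.25(71.75 − 0.25q_{Largo}), which gives 0.9375q_{Largo} = 56.8125 ⇒ q_{Largo} = 60.6.
Then q_{Mesa} = 71.75 − 0.25·60.6 = 56.6.

60.6, 56.6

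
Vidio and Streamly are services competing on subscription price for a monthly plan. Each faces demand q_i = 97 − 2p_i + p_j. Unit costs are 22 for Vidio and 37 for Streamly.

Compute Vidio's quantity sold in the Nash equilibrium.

54

Vidio's profit: π = (p_{Vidio} − 22)(97 − 2p_{Vidio} + p_{Streamly}).
∂π/∂p_{Vidio} = 141 − 4p_{Vidio} + p_{Streamly} = 0 ⇒ p_{Vidio} = 35.25 + 0.25p_{Streamly}.
Similarly p_{Streamly} = 42.75 + 0.25p_{Vidio}.
Plugging p_{Streamly} into Vidio's best response: p_{Vidio} = 35.25 + 0.25(42.75 + 0.25p_{Vidio}) ⇒ 0.9375p_{Vidio} = 45.9375, so p_{Vidio} = 49.
Then p_{Streamly} = 42.75 + 0.25·49 = 55.
q_{Vidio} = 97 − 2·49 + 55 = 54.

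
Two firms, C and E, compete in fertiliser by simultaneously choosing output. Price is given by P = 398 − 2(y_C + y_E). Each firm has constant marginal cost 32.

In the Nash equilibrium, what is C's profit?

7442

Firm C's profit: π = y_C(398 − 2(y_C + y_E)) − 32y_C.
∂π/∂y_C = 366 − 4y_C − 2y_E = 0, so y_C = 91.5 − 0.5y_E.
Setting y_C = y_E in the reaction function: y_C = 91.5 − 0.5y_C, so y_C = 91.5 / 1.5 = 61.
Price P = 398 − 2·122 = 154.
C's profit: (154 − 32)·61 = 7442.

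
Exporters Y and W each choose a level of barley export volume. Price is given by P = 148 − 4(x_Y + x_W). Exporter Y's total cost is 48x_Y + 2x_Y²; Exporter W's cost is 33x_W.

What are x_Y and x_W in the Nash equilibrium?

Exporter Y's profit: π = x_Y(148 − 4(x_Y + x_W)) − 48x_Y − 2x_Y².
∂π/∂x_Y = 100 − 12x_Y − 4x_W = 0, so x_Y = 25/3 − (1/3)x_W.
For W: ∂π/∂x_W = 115 − 8x_W − 4x_Y = 0 ⇒ x_W = 14.375 − 0.5x_Y.
Substituting the second reaction function into the first: x_Y = 25/3 − (1/3)(14.375 − 0.5x_Y), which gives (5/6)x_Y = 85/24 ⇒ x_Y = 4.25.
Then x_W = 14.375 − 0.5·4.25 = 12.25.

4.25, 12.25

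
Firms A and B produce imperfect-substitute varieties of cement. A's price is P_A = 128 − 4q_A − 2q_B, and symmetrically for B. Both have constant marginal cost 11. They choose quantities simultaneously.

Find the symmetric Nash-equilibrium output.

11.7

Firm A's profit: π = q_A(128 − 4q_A − 2q_B) − 11q_A.
∂π/∂q_A = 117 − 8q_A − 2q_B = 0 ⇒ q_A = 14.625 − 0.25q_B.
By symmetry q_B = q_A; substituting into the reaction function, 1.25q_A = 14.625 and q_A = 11.7.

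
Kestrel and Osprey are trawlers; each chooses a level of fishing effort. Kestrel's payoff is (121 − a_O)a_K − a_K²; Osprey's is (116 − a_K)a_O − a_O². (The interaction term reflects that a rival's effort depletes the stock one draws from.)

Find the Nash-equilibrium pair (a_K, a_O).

42, 37

Expanding Kestrel's payoff: 121a_K − a_Oa_K − a_K².
∂π/∂a_K = 121 − a_O − 2a_K = 0, so a_K = 60.5 − 0.5a_O.
Likewise for Osprey: a_O = 58 − 0.5a_K.
Substituting the second reaction function into the first: a_K = 60.5 − 0.5(58 − 0.5a_K), which gives 0.75a_K = 31.5 ⇒ a_K = 42.
Then a_O = 58 − 0.5·42 = 37.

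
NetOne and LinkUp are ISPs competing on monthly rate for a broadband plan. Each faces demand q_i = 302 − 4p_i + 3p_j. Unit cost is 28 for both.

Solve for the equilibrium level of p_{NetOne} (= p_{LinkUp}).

82.8

NetOne's profit: π = (p_{NetOne} − 28)(302 − 4p_{NetOne} + 3p_{LinkUp}).
∂π/∂p_{NetOne} = 414 − 8p_{NetOne} + 3p_{LinkUp} = 0 ⇒ p_{NetOne} = 51.75 + 0.375p_{LinkUp}.
The game is symmetric, so in equilibrium p_{LinkUp} = p_{NetOne}: the reaction function gives 0.625p_{NetOne} = 51.75, hence p_{NetOne} = 82.8.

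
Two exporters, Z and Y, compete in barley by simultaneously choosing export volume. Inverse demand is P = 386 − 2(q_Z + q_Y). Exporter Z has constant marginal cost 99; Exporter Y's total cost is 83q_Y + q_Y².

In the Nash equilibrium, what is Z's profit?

Exporter Z's profit: π = q_Z(386 − 2(q_Z + q_Y)) − 99q_Z.
∂π/∂q_Z = 287 − 4q_Z − 2q_Y = 0, so q_Z = 71.75 − 0.5q_Y.
For Y: ∂π/∂q_Y = 303 − 6q_Y − 2q_Z = 0 ⇒ q_Y = 50.5 − (1/3)q_Z.
Solving the two reaction functions simultaneously: (1 − (−0.5)(−1/3))q_Z = 71.75 − 0.5·50.5, so (5/6)q_Z = 46.5 and q_Z = 55.8.
Then q_Y = 50.5 − (1/3)·55.8 = 31.9.
Price P = 386 − 2·87.7 = 210.6.
Z's profit: (210.6 − 99)·55.8 = 6227.28.

6227.28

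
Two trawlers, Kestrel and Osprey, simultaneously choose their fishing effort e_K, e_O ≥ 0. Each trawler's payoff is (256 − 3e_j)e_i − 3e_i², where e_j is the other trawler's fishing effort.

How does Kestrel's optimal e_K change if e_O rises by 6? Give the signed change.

Kestrel's payoff is (256 − 3e_O)e_K − 3e_K².
∂π/∂e_K = 256 − 3e_O − 6e_K = 0, so e_K = 128/3 − 0.5e_O.
The reaction-function slope is −0.5, so a 6-unit rise in e_O moves e_K by −0.5 × 6 = −3. Kestrel's best response falls — the actions are strategic substitutes.

-3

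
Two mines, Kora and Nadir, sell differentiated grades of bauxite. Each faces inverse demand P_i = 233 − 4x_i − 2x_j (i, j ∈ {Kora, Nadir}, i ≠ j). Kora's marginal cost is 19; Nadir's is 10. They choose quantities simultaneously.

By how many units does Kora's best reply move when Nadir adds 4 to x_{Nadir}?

-1

Mine Kora's profit: π = x_{Kora}(233 − 4x_{Kora} − 2x_{Nadir}) − 19x_{Kora}.
∂π/∂x_{Kora} = 214 − 8x_{Kora} − 2x_{Nadir} = 0 ⇒ x_{Kora} = 26.75 − 0.25x_{Nadir}.
The reaction-function slope is −0.25, so a 4-unit rise in x_{Nadir} moves x_{Kora} by −0.25 × 4 = −1. Kora's best response falls — the actions are strategic substitutes.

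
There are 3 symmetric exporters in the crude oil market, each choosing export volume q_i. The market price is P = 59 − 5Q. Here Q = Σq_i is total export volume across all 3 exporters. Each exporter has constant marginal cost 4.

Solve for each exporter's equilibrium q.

A representative exporter's profit is π_i = q_i(59 − 5Q) − 4q_i, with Q = q_i + Σ_{j≠i} q_j.
First-order condition: 55 − 10q_i − 5Σ_{j≠i} q_j = 0.
In a symmetric equilibrium every exporter chooses the same q, so Σ_{j≠i} q_j = 2q. The condition becomes 55 − 20q = 0, giving q = 55/20 = 2.75.

2.75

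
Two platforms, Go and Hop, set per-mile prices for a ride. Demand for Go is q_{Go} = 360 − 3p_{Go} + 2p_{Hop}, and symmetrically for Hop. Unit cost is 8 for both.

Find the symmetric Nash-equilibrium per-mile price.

Go's profit: π = (p_{Go} − 8)(360 − 3p_{Go} + 2p_{Hop}).
∂π/∂p_{Go} = 384 − 6p_{Go} + 2p_{Hop} = 0 ⇒ p_{Go} = 64 + (1/3)p_{Hop}.
The game is symmetric, so in equilibrium p_{Hop} = p_{Go}: the reaction function gives (2/3)p_{Go} = 64, hence p_{Go} = 96.

96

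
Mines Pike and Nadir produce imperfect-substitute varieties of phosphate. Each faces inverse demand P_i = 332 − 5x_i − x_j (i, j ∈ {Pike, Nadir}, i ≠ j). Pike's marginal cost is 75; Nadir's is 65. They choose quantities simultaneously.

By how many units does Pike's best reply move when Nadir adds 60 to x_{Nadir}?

Mine Pike's profit: π = x_{Pike}(332 − 5x_{Pike} − x_{Nadir}) − 75x_{Pike}.
∂π/∂x_{Pike} = 257 − 10x_{Pike} − x_{Nadir} = 0 ⇒ x_{Pike} = 25.7 − 0.1x_{Nadir}.
The reaction-function slope is −0.1, so a 60-unit rise in x_{Nadir} moves x_{Pike} by −0.1 × 60 = −6. Pike's best response falls — the actions are strategic substitutes.

-6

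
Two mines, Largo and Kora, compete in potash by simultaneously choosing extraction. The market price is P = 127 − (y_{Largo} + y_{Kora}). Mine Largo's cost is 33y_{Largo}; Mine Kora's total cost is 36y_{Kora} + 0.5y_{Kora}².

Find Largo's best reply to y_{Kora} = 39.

Mine Largo's profit: π = y_{Largo}(127 − (y_{Largo} + y_{Kora})) − 33y_{Largo}.
∂π/∂y_{Largo} = 94 − 2y_{Largo} − y_{Kora} = 0, so y_{Largo} = 47 − 0.5y_{Kora}.
At y_{Kora} = 39: y_{Largo} = 47 − 0.5·39 = 27.5.

27.5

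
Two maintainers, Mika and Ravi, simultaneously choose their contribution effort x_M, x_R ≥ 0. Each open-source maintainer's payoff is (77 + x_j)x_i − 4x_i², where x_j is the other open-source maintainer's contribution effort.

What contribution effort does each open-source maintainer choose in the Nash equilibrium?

Mika's payoff is (77 + x_R)x_M − 4x_M².
∂π/∂x_M = 77 + x_R − 8x_M = 0, so x_M = 9.625 + 0.125x_R.
Setting x_M = x_R in the reaction function: x_M = 9.625 + 0.125x_M, so x_M = 9.625 / 0.875 = 11.

11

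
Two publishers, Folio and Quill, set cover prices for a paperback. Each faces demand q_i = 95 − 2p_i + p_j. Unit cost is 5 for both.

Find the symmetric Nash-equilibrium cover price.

35

Folio's profit: π = (p_{Folio} − 5)(95 − 2p_{Folio} + p_{Quill}).
∂π/∂p_{Folio} = 105 − 4p_{Folio} + p_{Quill} = 0 ⇒ p_{Folio} = 26.25 + 0.25p_{Quill}.
The game is symmetric, so in equilibrium p_{Quill} = p_{Folio}: the reaction function gives 0.75p_{Folio} = 26.25, hence p_{Folio} = 35.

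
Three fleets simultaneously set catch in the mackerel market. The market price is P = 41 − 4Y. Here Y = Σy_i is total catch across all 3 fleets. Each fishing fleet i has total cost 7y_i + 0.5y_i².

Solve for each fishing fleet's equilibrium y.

2

A representative fishing fleet's profit is π_i = y_i(41 − 4Y) − 7y_i − 0.5y_i², with Y = y_i + Σ_{j≠i} y_j.
First-order condition: 34 − 9y_i − 4Σ_{j≠i} y_j = 0.
With identical fishing fleets, set every y_j = y: then 34 − 9y − 8y = 0, i.e. y = 34/17 = 2.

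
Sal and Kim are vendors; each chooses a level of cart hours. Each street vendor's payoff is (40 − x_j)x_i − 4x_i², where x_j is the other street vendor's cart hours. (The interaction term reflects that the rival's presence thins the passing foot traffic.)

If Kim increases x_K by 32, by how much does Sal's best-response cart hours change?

-4

Sal's payoff is (40 − x_K)x_S − 4x_S².
∂π/∂x_S = 40 − x_K − 8x_S = 0, so x_S = 5 − 0.125x_K.
The reaction-function slope is −0.125, so a 32-unit rise in x_K moves x_S by −0.125 × 32 = −4. Sal's best response falls — the actions are strategic substitutes.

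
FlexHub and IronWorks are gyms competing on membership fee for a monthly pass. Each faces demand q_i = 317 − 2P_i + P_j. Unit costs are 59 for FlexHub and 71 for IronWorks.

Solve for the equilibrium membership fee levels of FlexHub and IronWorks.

146.6, 151.4

FlexHub's profit: π = (P_{FlexHub} − 59)(317 − 2P_{FlexHub} + P_{IronWorks}).
∂π/∂P_{FlexHub} = 435 − 4P_{FlexHub} + P_{IronWorks} = 0 ⇒ P_{FlexHub} = 108.75 + 0.25P_{IronWorks}.
Similarly P_{IronWorks} = 114.75 + 0.25P_{FlexHub}.
Plugging P_{IronWorks} into FlexHub's best response: P_{FlexHub} = 108.75 + 0.25(114.75 + 0.25P_{FlexHub}) ⇒ 0.9375P_{FlexHub} = 137.4375, so P_{FlexHub} = 146.6.
Then P_{IronWorks} = 114.75 + 0.25·146.6 = 151.4.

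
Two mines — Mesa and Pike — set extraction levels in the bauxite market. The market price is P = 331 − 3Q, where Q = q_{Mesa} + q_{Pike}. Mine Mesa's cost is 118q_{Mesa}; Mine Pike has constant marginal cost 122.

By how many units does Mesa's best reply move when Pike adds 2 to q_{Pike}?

Mine Mesa's profit: π = q_{Mesa}(331 − 3(q_{Mesa} + q_{Pike})) − 118q_{Mesa}.
∂π/∂q_{Mesa} = 213 − 6q_{Mesa} − 3q_{Pike} = 0, so q_{Mesa} = 35.5 − 0.5q_{Pike}.
The reaction-function slope is −0.5, so a 2-unit rise in q_{Pike} moves q_{Mesa} by −0.5 × 2 = −1. Mesa's best response falls — the actions are strategic substitutes.

-1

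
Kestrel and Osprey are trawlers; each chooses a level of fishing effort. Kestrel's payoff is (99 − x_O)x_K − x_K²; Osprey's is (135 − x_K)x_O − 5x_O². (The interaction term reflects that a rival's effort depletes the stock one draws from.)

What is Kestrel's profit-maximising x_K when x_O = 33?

33

Expanding Kestrel's payoff: 99x_K − x_Ox_K − x_K².
∂π/∂x_K = 99 − x_O − 2x_K = 0, so x_K = 49.5 − 0.5x_O.
At x_O = 33: x_K = 49.5 − 0.5·33 = 33.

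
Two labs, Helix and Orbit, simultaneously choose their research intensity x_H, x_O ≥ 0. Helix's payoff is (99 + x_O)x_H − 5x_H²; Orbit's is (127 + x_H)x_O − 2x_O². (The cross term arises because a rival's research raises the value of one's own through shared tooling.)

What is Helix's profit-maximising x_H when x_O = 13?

11.2

Expanding Helix's payoff: 99x_H + x_Ox_H − 5x_H².
∂π/∂x_H = 99 + x_O − 10x_H = 0, so x_H = 9.9 + 0.1x_O.
At x_O = 13: x_H = 9.9 + 0.1·13 = 11.2.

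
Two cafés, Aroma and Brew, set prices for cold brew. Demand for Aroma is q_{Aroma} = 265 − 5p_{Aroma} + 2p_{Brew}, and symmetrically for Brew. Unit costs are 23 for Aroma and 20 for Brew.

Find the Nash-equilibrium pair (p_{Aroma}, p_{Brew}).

47.1875, 45.9375

Aroma's profit: π = (p_{Aroma} − 23)(265 − 5p_{Aroma} + 2p_{Brew}).
∂π/∂p_{Aroma} = 380 − 10p_{Aroma} + 2p_{Brew} = 0 ⇒ p_{Aroma} = 38 + 0.2p_{Brew}.
Similarly p_{Brew} = 36.5 + 0.2p_{Aroma}.
Substituting the second reaction function into the first: p_{Aroma} = 38 + 0.2(36.5 + 0.2p_{Aroma}), which gives 0.96p_{Aroma} = 45.3 ⇒ p_{Aroma} = 47.1875.
Then p_{Brew} = 36.5 + 0.2·47.1875 = 45.9375.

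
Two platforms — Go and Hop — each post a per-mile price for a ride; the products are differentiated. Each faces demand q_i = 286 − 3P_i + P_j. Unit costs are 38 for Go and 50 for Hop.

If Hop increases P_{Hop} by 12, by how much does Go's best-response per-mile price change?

Go's profit: π = (P_{Go} − 38)(286 − 3P_{Go} + P_{Hop}).
∂π/∂P_{Go} = 400 − 6P_{Go} + P_{Hop} = 0 ⇒ P_{Go} = 200/3 + (1/6)P_{Hop}.
The reaction-function slope is 1/6, so a 12-unit rise in P_{Hop} moves P_{Go} by 1/6 × 12 = 2. Go's best response rises — the actions are strategic complements.

2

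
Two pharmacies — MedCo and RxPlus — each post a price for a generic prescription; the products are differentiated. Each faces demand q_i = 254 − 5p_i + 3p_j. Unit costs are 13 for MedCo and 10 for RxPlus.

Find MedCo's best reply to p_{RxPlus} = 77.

MedCo's profit: π = (p_{MedCo} − 13)(254 − 5p_{MedCo} + 3p_{RxPlus}).
∂π/∂p_{MedCo} = 319 − 10p_{MedCo} + 3p_{RxPlus} = 0 ⇒ p_{MedCo} = 31.9 + 0.3p_{RxPlus}.
At p_{RxPlus} = 77: p_{MedCo} = 31.9 + 0.3·77 = 55.

55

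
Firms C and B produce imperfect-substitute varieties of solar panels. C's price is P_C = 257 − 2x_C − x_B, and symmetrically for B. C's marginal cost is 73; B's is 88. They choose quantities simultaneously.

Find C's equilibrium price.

Firm C's profit: π = x_C(257 − 2x_C − x_B) − 73x_C.
∂π/∂x_C = 184 − 4x_C − x_B = 0 ⇒ x_C = 46 − 0.25x_B.
Similarly x_B = 42.25 − 0.25x_C.
Substituting the second reaction function into the first: x_C = 46 − 0.25(42.25 − 0.25x_C), which gives 0.9375x_C = 35.4375 ⇒ x_C = 37.8.
Then x_B = 42.25 − 0.25·37.8 = 32.8.
P_C = 257 − 2·37.8 − 32.8 = 148.6.

148.6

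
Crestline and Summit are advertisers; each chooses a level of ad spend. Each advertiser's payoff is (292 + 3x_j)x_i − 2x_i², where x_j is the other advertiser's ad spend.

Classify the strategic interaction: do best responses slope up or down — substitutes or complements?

strategic complements

Crestline's payoff is (292 + 3x_S)x_C − 2x_C².
∂π/∂x_C = 292 + 3x_S − 4x_C = 0, so x_C = 73 + 0.75x_S.
The best-response slope dx_C/dx_S = 0.75 > 0: the reaction function is upward-sloping, so the choices are strategic complements.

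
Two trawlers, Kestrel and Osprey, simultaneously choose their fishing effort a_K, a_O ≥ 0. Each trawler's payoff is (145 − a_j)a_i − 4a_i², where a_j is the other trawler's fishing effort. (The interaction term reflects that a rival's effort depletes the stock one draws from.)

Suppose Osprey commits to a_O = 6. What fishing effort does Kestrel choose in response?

17.375

Kestrel's payoff is (145 − a_O)a_K − 4a_K².
∂π/∂a_K = 145 − a_O − 8a_K = 0, so a_K = 18.125 − 0.125a_O.
At a_O = 6: a_K = 18.125 − 0.125·6 = 17.375.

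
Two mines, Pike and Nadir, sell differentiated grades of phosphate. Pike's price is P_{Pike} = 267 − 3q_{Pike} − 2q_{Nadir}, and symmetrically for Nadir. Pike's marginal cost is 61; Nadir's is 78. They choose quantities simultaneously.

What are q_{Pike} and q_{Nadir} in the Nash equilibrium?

Mine Pike's profit: π = q_{Pike}(267 − 3q_{Pike} − 2q_{Nadir}) − 61q_{Pike}.
∂π/∂q_{Pike} = 206 − 6q_{Pike} − 2q_{Nadir} = 0 ⇒ q_{Pike} = 103/3 − (1/3)q_{Nadir}.
Similarly q_{Nadir} = 31.5 − (1/3)q_{Pike}.
Substituting the second reaction function into the first: q_{Pike} = 103/3 − (1/3)(31.5 − (1/3)q_{Pike}), which gives (8/9)q_{Pike} = 143/6 ⇒ q_{Pike} = 26.8125.
Then q_{Nadir} = 31.5 − (1/3)·26.8125 = 22.5625.

26.8125, 22.5625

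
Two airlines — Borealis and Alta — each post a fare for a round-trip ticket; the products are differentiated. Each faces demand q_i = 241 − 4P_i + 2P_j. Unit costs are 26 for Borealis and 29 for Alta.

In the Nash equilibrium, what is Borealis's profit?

4070.44

Borealis's profit: π = (P_{Borealis} − 26)(241 − 4P_{Borealis} + 2P_{Alta}).
∂π/∂P_{Borealis} = 345 − 8P_{Borealis} + 2P_{Alta} = 0 ⇒ P_{Borealis} = 43.125 + 0.25P_{Alta}.
Similarly P_{Alta} = 44.625 + 0.25P_{Borealis}.
Substituting the second reaction function into the first: P_{Borealis} = 43.125 + 0.25(44.625 + 0.25P_{Borealis}), which gives 0.9375P_{Borealis} = 1737/32 ⇒ P_{Borealis} = 57.9.
Then P_{Alta} = 44.625 + 0.25·57.9 = 59.1.
q_{Borealis} = 241 − 4·57.9 + 2·59.1 = 127.6.
Profit = (57.9 − 26)·127.6 = 4070.44.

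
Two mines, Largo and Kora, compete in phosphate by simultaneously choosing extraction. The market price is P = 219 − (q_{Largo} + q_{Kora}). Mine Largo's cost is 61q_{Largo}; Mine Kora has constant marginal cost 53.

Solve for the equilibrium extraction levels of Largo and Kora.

Mine Largo's profit: π = q_{Largo}(219 − (q_{Largo} + q_{Kora})) − 61q_{Largo}.
∂π/∂q_{Largo} = 158 − 2q_{Largo} − q_{Kora} = 0, so q_{Largo} = 79 − 0.5q_{Kora}.
By the same steps for Kora: q_{Kora} = 83 − 0.5q_{Largo}.
Solving the two reaction functions simultaneously: (1 − (−0.5)(−0.5))q_{Largo} = 79 − 0.5·83, so 0.75q_{Largo} = 37.5 and q_{Largo} = 50.
Then q_{Kora} = 83 − 0.5·50 = 58.

50, 58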